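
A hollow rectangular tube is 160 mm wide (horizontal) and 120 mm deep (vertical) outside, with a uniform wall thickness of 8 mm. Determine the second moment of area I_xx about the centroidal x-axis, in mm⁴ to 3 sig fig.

I_xx ≈ 9.54 × 10⁶ mm⁴

Break the section into simple shapes (no overlaps), measuring from the bottom-left corner of the bounding box.
Outer rectangle: 160 × 120, A = 19 200 mm², y = 60 mm, Ī = 23 040 000 mm⁴.
Inner void (subtracted): 144 × 104, A = 14 976 mm², y = 60 mm, Ī = 13 498 368 mm⁴.
By symmetry the centroid is at mid-height, ȳ = 60 mm.
All pieces are centred on the centroidal x-axis, so I = ΣĪ (holes subtracted) = 9 541 632 mm⁴.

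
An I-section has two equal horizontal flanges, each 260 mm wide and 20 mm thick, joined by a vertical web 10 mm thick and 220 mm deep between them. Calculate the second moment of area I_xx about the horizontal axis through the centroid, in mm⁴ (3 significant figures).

I_xx ≈ 1.59 × 10⁸ mm⁴

Decompose the section into non-overlapping parts with the origin at the bottom-left of its bounding rectangle.
Bottom flange: 260 × 20, A = 5 200 mm², y = 10 mm, Ī = 173 333 mm⁴.
Web: 10 × 220, A = 2 200 mm², y = 130 mm, Ī = 8 873 333 mm⁴.
Top flange: 260 × 20, A = 5 200 mm², y = 250 mm, Ī = 173 333 mm⁴.
By symmetry the centroid is at mid-height, ȳ = 130 mm.
Transfer each piece to the horizontal axis through the centroid using Ī + A·d² with d = y − 130:
  bottom flange: d = -120 mm → contributes +75 053 333 mm⁴
  web: d = 0 mm → contributes +8 873 333 mm⁴
  top flange: d = 120 mm → contributes +75 053 333 mm⁴
Total I = 158 980 000 mm⁴.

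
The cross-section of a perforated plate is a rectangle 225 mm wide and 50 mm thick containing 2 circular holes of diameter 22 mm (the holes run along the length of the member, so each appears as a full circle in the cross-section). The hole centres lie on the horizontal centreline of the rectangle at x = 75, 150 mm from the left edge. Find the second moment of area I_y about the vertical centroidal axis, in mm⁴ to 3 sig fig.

I_y ≈ 4.64 × 10⁷ mm⁴

Split into non-overlapping primitives; take the origin at the lower-left of the bounding box.
Plate: 225 × 50, A = 11 250 mm², x = 112.5 mm, Ī = 47 460 938 mm⁴.
Hole 1 (subtracted): ⌀22, A = 380.13 mm², x = 75 mm, Ī = 11 499 mm⁴.
Hole 2 (subtracted): ⌀22, A = 380.13 mm², x = 150 mm, Ī = 11 499 mm⁴.
By symmetry the centroid is at mid-width, x̄ = 112.5 mm.
Transfer each piece to the vertical centroidal axis using Ī + A·d² with d = x − 112.5:
  plate: d = 0 mm → contributes +47 460 938 mm⁴
  hole 1: d = -37.5 mm → contributes −546 061 mm⁴
  hole 2: d = 37.5 mm → contributes −546 061 mm⁴
Total I = 46 368 816 mm⁴.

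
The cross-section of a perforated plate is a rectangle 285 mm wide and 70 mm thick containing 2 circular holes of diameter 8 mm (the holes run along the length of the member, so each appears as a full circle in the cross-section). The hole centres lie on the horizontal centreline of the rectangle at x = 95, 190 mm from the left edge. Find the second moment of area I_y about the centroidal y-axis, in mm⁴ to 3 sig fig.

I_y ≈ 1.35 × 10⁸ mm⁴

Decompose the section into non-overlapping parts with the origin at the bottom-left of its bounding rectangle.
Plate: 285 × 70, A = 19 950 mm², x = 142.5 mm, Ī = 135 036 563 mm⁴.
Hole 1 (subtracted): ⌀8, A = 50.265 mm², x = 95 mm, Ī = 201.06 mm⁴.
Hole 2 (subtracted): ⌀8, A = 50.265 mm², x = 190 mm, Ī = 201.06 mm⁴.
By symmetry the centroid is at mid-width, x̄ = 142.5 mm.
Transfer each piece to the centroidal y-axis using Ī + A·d² with d = x − 142.5:
  plate: d = 0 mm → contributes +135 036 563 mm⁴
  hole 1: d = -47.5 mm → contributes −113 613 mm⁴
  hole 2: d = 47.5 mm → contributes −113 613 mm⁴
Total I = 134 809 337 mm⁴.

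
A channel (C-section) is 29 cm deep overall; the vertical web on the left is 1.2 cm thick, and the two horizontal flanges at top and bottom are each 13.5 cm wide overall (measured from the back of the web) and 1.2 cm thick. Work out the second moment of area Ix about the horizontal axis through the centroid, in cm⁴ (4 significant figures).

Break the section into simple shapes (no overlaps), measuring from the bottom-left corner of the bounding box.
Web: 1.2 × 29, A = 34.8 cm², y = 14.5 cm, Ī = 2438.9 cm⁴.
Top flange (beyond web): 12.3 × 1.2, A = 14.76 cm², y = 28.4 cm, Ī = 1.7712 cm⁴.
Bottom flange (beyond web): 12.3 × 1.2, A = 14.76 cm², y = 0.6 cm, Ī = 1.7712 cm⁴.
By symmetry the centroid is at mid-height, ȳ = 14.5 cm.
Transfer each piece to the horizontal axis through the centroid using Ī + A·d² with d = y − 14.5:
  web: d = 0 cm → contributes +2438.9 cm⁴
  top flange (beyond web): d = 13.9 cm → contributes +2853.55 cm⁴
  bottom flange (beyond web): d = -13.9 cm → contributes +2853.55 cm⁴
Total I = 8 146 cm⁴.

Ix ≈ 8146 cm⁴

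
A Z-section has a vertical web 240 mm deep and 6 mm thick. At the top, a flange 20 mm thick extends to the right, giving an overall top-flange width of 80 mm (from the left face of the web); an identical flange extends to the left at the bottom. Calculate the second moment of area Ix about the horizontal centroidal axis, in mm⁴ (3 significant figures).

Decompose the section into non-overlapping parts with the origin at the bottom-left of its bounding rectangle.
Web: 6 × 240, A = 1 440 mm², y = 120 mm, Ī = 6 912 000 mm⁴.
Top flange (beyond web): 74 × 20, A = 1 480 mm², y = 230 mm, Ī = 49 333 mm⁴.
Bottom flange (beyond web): 74 × 20, A = 1 480 mm², y = 10 mm, Ī = 49 333 mm⁴.
Centroid: ȳ = ΣA·y / ΣA = 120 mm.
Transfer each piece to the horizontal centroidal axis using Ī + A·d² with d = y − 120:
  web: d = 0 mm → contributes +6 912 000 mm⁴
  top flange (beyond web): d = 110 mm → contributes +17 957 333 mm⁴
  bottom flange (beyond web): d = -110 mm → contributes +17 957 333 mm⁴
Total I = 42 826 667 mm⁴.

Ix ≈ 4.28 × 10⁷ mm⁴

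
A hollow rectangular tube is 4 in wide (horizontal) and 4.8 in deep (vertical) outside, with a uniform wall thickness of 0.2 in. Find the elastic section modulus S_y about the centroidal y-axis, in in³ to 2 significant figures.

Decompose the section into non-overlapping parts with the origin at the bottom-left of its bounding rectangle.
Outer rectangle: 4 × 4.8, A = 19.2 in², x = 2 in, Ī = 25.6 in⁴.
Inner void (subtracted): 3.6 × 4.4, A = 15.84 in², x = 2 in, Ī = 17.11 in⁴.
By symmetry the centroid is at mid-width, x̄ = 2 in.
All pieces are centred on the centroidal y-axis, so I = ΣĪ (holes subtracted) = 8.493 in⁴.
Extreme fibre distance c = 2 in; S = I/c = 4.246 in³.

S_y ≈ 4.2 in³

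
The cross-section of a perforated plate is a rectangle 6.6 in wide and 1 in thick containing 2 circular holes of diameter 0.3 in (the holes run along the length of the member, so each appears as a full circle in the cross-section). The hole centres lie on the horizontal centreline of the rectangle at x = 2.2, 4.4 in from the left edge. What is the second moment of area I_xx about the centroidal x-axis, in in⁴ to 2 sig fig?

Decompose the section into non-overlapping parts with the origin at the bottom-left of its bounding rectangle.
Plate: 6.6 × 1, A = 6.6 in², y = 0.5 in, Ī = 0.55 in⁴.
Hole 1 (subtracted): ⌀0.3, A = 0.07069 in², y = 0.5 in, Ī = 0.0003976 in⁴.
Hole 2 (subtracted): ⌀0.3, A = 0.07069 in², y = 0.5 in, Ī = 0.0003976 in⁴.
By symmetry the centroid is at mid-height, ȳ = 0.5 in.
All pieces are centred on the centroidal x-axis, so I = ΣĪ (holes subtracted) = 0.5492 in⁴.

I_xx ≈ 0.55 in⁴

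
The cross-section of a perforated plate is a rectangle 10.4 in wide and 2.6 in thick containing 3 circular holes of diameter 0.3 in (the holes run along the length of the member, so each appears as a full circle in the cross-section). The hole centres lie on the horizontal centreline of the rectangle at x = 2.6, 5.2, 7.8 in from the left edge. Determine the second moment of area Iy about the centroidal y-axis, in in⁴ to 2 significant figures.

Treat the section as a set of non-overlapping primitives; coordinates are from the bounding-box lower-left.
Plate: 10.4 × 2.6, A = 27.04 in², x = 5.2 in, Ī = 243.7 in⁴.
Hole 1 (subtracted): ⌀0.3, A = 0.07069 in², x = 2.6 in, Ī = 0.0003976 in⁴.
Hole 2 (subtracted): ⌀0.3, A = 0.07069 in², x = 5.2 in, Ī = 0.0003976 in⁴.
Hole 3 (subtracted): ⌀0.3, A = 0.07069 in², x = 7.8 in, Ī = 0.0003976 in⁴.
By symmetry the centroid is at mid-width, x̄ = 5.2 in.
Transfer each piece to the centroidal y-axis using Ī + A·d² with d = x − 5.2:
  plate: d = 0 in → contributes +243.7 in⁴
  hole 1: d = -2.6 in → contributes −0.4782 in⁴
  hole 2: d = 0 in → contributes −0.0003976 in⁴
  hole 3: d = 2.6 in → contributes −0.4782 in⁴
Total I = 242.8 in⁴.

Iy ≈ 240 in⁴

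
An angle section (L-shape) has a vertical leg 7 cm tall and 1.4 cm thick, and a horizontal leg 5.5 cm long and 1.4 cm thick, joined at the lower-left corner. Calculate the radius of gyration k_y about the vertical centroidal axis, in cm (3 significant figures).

Break the section into simple shapes (no overlaps), measuring from the bottom-left corner of the bounding box.
Vertical leg: 1.4 × 7, A = 9.8 cm², x = 0.7 cm, Ī = 1.6007 cm⁴.
Horizontal leg (remainder): 4.1 × 1.4, A = 5.74 cm², x = 3.45 cm, Ī = 8.0408 cm⁴.
Centroid: x̄ = ΣA·x / ΣA = 1.7158 cm.
Transfer each piece to the vertical centroidal axis using Ī + A·d² with d = x − 1.7158:
  vertical leg: d = -1.0158 cm → contributes +11.712 cm⁴
  horizontal leg (remainder): d = 1.7342 cm → contributes +25.304 cm⁴
Total I = 37.016 cm⁴.
Radius of gyration: k = √(I/A) = √(37.016 / 15.54) = 1.5434 cm.

k_y ≈ 1.54 cm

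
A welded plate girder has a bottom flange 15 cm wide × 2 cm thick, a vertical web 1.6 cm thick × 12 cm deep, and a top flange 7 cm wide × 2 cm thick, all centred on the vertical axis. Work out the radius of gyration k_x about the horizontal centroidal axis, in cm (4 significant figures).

k_x ≈ 5.903 cm

Break the section into simple shapes (no overlaps), measuring from the bottom-left corner of the bounding box.
Bottom plate: 15 × 2, A = 30 cm², y = 1 cm, Ī = 10 cm⁴.
Web plate: 1.6 × 12, A = 19.2 cm², y = 8 cm, Ī = 230.4 cm⁴.
Top plate: 7 × 2, A = 14 cm², y = 15 cm, Ī = 4.66667 cm⁴.
Centroid: ȳ = ΣA·y / ΣA = 6.22785 cm.
Transfer each piece to the horizontal centroidal axis using Ī + A·d² with d = y − 6.22785:
  bottom plate: d = -5.22785 cm → contributes +829.912 cm⁴
  web plate: d = 1.77215 cm → contributes +290.698 cm⁴
  top plate: d = 8.77215 cm → contributes +1081.98 cm⁴
Total I = 2202.59 cm⁴.
Radius of gyration: k = √(I/A) = √(2202.59 / 63.2) = 5.90348 cm.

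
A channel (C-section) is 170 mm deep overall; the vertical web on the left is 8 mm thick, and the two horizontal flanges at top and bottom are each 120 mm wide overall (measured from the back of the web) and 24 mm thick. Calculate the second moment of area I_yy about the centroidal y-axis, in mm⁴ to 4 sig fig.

I_yy ≈ 9.534 × 10⁶ mm⁴

Split into non-overlapping primitives; take the origin at the lower-left of the bounding box.
Web: 8 × 170, A = 1 360 mm², x = 4 mm, Ī = 7253.33 mm⁴.
Top flange (beyond web): 112 × 24, A = 2 688 mm², x = 64 mm, Ī = 2 809 856 mm⁴.
Bottom flange (beyond web): 112 × 24, A = 2 688 mm², x = 64 mm, Ī = 2 809 856 mm⁴.
Centroid: x̄ = ΣA·x / ΣA = 51.886 mm.
Transfer each piece to the centroidal y-axis using Ī + A·d² with d = x − 51.886:
  web: d = -47.886 mm → contributes +3 125 825 mm⁴
  top flange (beyond web): d = 12.114 mm → contributes +3 204 318 mm⁴
  bottom flange (beyond web): d = 12.114 mm → contributes +3 204 318 mm⁴
Total I = 9 534 462 mm⁴.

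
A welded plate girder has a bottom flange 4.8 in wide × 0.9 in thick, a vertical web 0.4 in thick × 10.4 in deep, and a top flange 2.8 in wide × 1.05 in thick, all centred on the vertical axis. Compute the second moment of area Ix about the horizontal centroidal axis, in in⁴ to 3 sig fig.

Break the section into simple shapes (no overlaps), measuring from the bottom-left corner of the bounding box.
Bottom plate: 4.8 × 0.9, A = 4.32 in², y = 0.45 in, Ī = 0.2916 in⁴.
Web plate: 0.4 × 10.4, A = 4.16 in², y = 6.1 in, Ī = 37.495 in⁴.
Top plate: 2.8 × 1.05, A = 2.94 in², y = 11.825 in, Ī = 0.27011 in⁴.
Centroid: ȳ = ΣA·y / ΣA = 5.4366 in.
Transfer each piece to the horizontal centroidal axis using Ī + A·d² with d = y − 5.4366:
  bottom plate: d = -4.9866 in → contributes +107.71 in⁴
  web plate: d = 0.66344 in → contributes +39.327 in⁴
  top plate: d = 6.3884 in → contributes +120.26 in⁴
Total I = 267.3 in⁴.

Ix ≈ 267 in⁴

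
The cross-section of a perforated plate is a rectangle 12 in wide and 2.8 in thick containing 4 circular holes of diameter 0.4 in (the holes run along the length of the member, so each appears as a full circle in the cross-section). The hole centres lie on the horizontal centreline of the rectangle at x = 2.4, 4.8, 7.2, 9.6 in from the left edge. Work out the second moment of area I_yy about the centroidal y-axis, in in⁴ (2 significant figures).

Decompose the section into non-overlapping parts with the origin at the bottom-left of its bounding rectangle.
Plate: 12 × 2.8, A = 33.6 in², x = 6 in, Ī = 403.2 in⁴.
Hole 1 (subtracted): ⌀0.4, A = 0.1257 in², x = 2.4 in, Ī = 0.001257 in⁴.
Hole 2 (subtracted): ⌀0.4, A = 0.1257 in², x = 4.8 in, Ī = 0.001257 in⁴.
Hole 3 (subtracted): ⌀0.4, A = 0.1257 in², x = 7.2 in, Ī = 0.001257 in⁴.
Hole 4 (subtracted): ⌀0.4, A = 0.1257 in², x = 9.6 in, Ī = 0.001257 in⁴.
By symmetry the centroid is at mid-width, x̄ = 6 in.
Transfer each piece to the centroidal y-axis using Ī + A·d² with d = x − 6:
  plate: d = 0 in → contributes +403.2 in⁴
  hole 1: d = -3.6 in → contributes −1.63 in⁴
  hole 2: d = -1.2 in → contributes −0.1822 in⁴
  hole 3: d = 1.2 in → contributes −0.1822 in⁴
  hole 4: d = 3.6 in → contributes −1.63 in⁴
Total I = 399.6 in⁴.

I_yy ≈ 400 in⁴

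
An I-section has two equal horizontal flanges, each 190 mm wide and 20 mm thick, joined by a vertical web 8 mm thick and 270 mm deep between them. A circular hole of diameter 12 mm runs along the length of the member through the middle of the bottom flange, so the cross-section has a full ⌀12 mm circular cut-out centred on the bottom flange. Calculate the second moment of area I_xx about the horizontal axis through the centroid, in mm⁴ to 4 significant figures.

I_xx ≈ 1.708 × 10⁸ mm⁴

Split into non-overlapping primitives; take the origin at the lower-left of the bounding box.
Bottom flange: 190 × 20, A = 3 800 mm², y = 10 mm, Ī = 126 667 mm⁴.
Web: 8 × 270, A = 2 160 mm², y = 155 mm, Ī = 13 122 000 mm⁴.
Top flange: 190 × 20, A = 3 800 mm², y = 300 mm, Ī = 126 667 mm⁴.
Hole (subtracted): ⌀12, A = 113.097 mm², y = 10 mm, Ī = 1017.88 mm⁴.
Centroid: ȳ = ΣA·y / ΣA = 156.7 mm.
Transfer each piece to the horizontal axis through the centroid using Ī + A·d² with d = y − 156.7:
  bottom flange: d = -146.7 mm → contributes +81 905 977 mm⁴
  web: d = -1.69994 mm → contributes +13 128 242 mm⁴
  top flange: d = 143.3 mm → contributes +78 159 319 mm⁴
  hole: d = -146.7 mm → contributes −2 434 971 mm⁴
Total I = 170 758 567 mm⁴.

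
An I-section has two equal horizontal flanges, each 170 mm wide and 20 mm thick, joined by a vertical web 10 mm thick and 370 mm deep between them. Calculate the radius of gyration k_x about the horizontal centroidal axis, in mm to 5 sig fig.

k_x ≈ 169.31 mm

Split into non-overlapping primitives; take the origin at the lower-left of the bounding box.
Bottom flange: 170 × 20, A = 3 400 mm², y = 10 mm, Ī = 113333.3 mm⁴.
Web: 10 × 370, A = 3 700 mm², y = 205 mm, Ī = 42 210 833 mm⁴.
Top flange: 170 × 20, A = 3 400 mm², y = 400 mm, Ī = 113333.3 mm⁴.
By symmetry the centroid is at mid-height, ȳ = 205 mm.
Transfer each piece to the horizontal centroidal axis using Ī + A·d² with d = y − 205:
  bottom flange: d = -195 mm → contributes +129 398 333 mm⁴
  web: d = 0 mm → contributes +42 210 833 mm⁴
  top flange: d = 195 mm → contributes +129 398 333 mm⁴
Total I = 301 007 500 mm⁴.
Radius of gyration: k = √(I/A) = √(301 007 500 / 10 500) = 169.3144 mm.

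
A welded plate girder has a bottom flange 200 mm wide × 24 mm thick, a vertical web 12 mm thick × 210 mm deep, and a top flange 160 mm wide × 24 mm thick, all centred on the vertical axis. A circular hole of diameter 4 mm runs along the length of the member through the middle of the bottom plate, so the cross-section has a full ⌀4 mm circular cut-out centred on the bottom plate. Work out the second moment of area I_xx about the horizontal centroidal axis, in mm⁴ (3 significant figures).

Treat the section as a set of non-overlapping primitives; coordinates are from the bounding-box lower-left.
Bottom plate: 200 × 24, A = 4 800 mm², y = 12 mm, Ī = 230 400 mm⁴.
Web plate: 12 × 210, A = 2 520 mm², y = 129 mm, Ī = 9 261 000 mm⁴.
Top plate: 160 × 24, A = 3 840 mm², y = 246 mm, Ī = 184 320 mm⁴.
Hole (subtracted): ⌀4, A = 12.566 mm², y = 12 mm, Ī = 12.566 mm⁴.
Centroid: ȳ = ΣA·y / ΣA = 119.06 mm.
Transfer each piece to the horizontal centroidal axis using Ī + A·d² with d = y − 119.06:
  bottom plate: d = -107.06 mm → contributes +55 243 170 mm⁴
  web plate: d = 9.944 mm → contributes +9 510 184 mm⁴
  top plate: d = 126.94 mm → contributes +62 065 042 mm⁴
  hole: d = -107.06 mm → contributes −144 036 mm⁴
Total I = 126 674 360 mm⁴.

I_xx ≈ 1.27 × 10⁸ mm⁴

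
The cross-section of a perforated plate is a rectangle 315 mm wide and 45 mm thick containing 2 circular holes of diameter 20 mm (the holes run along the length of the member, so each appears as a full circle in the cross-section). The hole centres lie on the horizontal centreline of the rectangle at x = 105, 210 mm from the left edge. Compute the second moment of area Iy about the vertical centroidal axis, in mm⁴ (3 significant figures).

Decompose the section into non-overlapping parts with the origin at the bottom-left of its bounding rectangle.
Plate: 315 × 45, A = 14 175 mm², x = 157.5 mm, Ī = 117 209 531 mm⁴.
Hole 1 (subtracted): ⌀20, A = 314.16 mm², x = 105 mm, Ī = 7 854 mm⁴.
Hole 2 (subtracted): ⌀20, A = 314.16 mm², x = 210 mm, Ī = 7 854 mm⁴.
By symmetry the centroid is at mid-width, x̄ = 157.5 mm.
Transfer each piece to the vertical centroidal axis using Ī + A·d² with d = x − 157.5:
  plate: d = 0 mm → contributes +117 209 531 mm⁴
  hole 1: d = -52.5 mm → contributes −873 755 mm⁴
  hole 2: d = 52.5 mm → contributes −873 755 mm⁴
Total I = 115 462 020 mm⁴.

Iy ≈ 1.15 × 10⁸ mm⁴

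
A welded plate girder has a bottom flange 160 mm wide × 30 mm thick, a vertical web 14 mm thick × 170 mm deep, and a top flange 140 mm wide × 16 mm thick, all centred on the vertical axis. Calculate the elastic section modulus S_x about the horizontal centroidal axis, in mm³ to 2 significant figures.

Decompose the section into non-overlapping parts with the origin at the bottom-left of its bounding rectangle.
Bottom plate: 160 × 30, A = 4 800 mm², y = 15 mm, Ī = 360 000 mm⁴.
Web plate: 14 × 170, A = 2 380 mm², y = 115 mm, Ī = 5 731 833 mm⁴.
Top plate: 140 × 16, A = 2 240 mm², y = 208 mm, Ī = 47 787 mm⁴.
Centroid: ȳ = ΣA·y / ΣA = 86.16 mm.
Transfer each piece to the horizontal centroidal axis using Ī + A·d² with d = y − 86.16:
  bottom plate: d = -71.16 mm → contributes +24 665 457 mm⁴
  web plate: d = 28.84 mm → contributes +7 711 493 mm⁴
  top plate: d = 121.8 mm → contributes +33 300 972 mm⁴
Total I = 65 677 921 mm⁴.
Extreme fibre distance c = 129.8 mm; S = I/c = 505 834 mm³.

S_x ≈ 5.1 × 10⁵ mm³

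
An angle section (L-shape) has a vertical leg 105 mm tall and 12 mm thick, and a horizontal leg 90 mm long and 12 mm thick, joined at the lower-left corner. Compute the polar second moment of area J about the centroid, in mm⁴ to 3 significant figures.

Treat the section as a set of non-overlapping primitives; coordinates are from the bounding-box lower-left.
Vertical leg: 12 × 105, A = 1 260 mm², y = 52.5 mm, Ī = 1 157 625 mm⁴.
Horizontal leg (remainder): 78 × 12, A = 936 mm², y = 6 mm, Ī = 11 232 mm⁴.
Centroid: ȳ = ΣA·y / ΣA = 32.68 mm.
Transfer each piece to the centroidal x-axis using Ī + A·d² with d = y − 32.68:
  vertical leg: d = 19.82 mm → contributes +1 652 577 mm⁴
  horizontal leg (remainder): d = -26.68 mm → contributes +677 514 mm⁴
Total I = 2 330 092 mm⁴.
For the y-axis: x̄ = 25.18 mm.
Repeating about the centroidal y-axis gives I_y = 1 577 197 mm⁴.
Polar second moment: J = I_x + I_y = 3 907 288 mm⁴.

J ≈ 3.91 × 10⁶ mm⁴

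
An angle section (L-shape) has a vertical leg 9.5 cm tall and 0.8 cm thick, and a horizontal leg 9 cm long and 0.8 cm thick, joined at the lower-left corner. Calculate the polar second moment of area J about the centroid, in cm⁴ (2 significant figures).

Break the section into simple shapes (no overlaps), measuring from the bottom-left corner of the bounding box.
Vertical leg: 0.8 × 9.5, A = 7.6 cm², y = 4.75 cm, Ī = 57.16 cm⁴.
Horizontal leg (remainder): 8.2 × 0.8, A = 6.56 cm², y = 0.4 cm, Ī = 0.3499 cm⁴.
Centroid: ȳ = ΣA·y / ΣA = 2.735 cm.
Transfer each piece to the centroidal x-axis using Ī + A·d² with d = y − 2.735:
  vertical leg: d = 2.015 cm → contributes +88.02 cm⁴
  horizontal leg (remainder): d = -2.335 cm → contributes +36.11 cm⁴
Total I = 124.1 cm⁴.
For the y-axis: x̄ = 2.485 cm.
Repeating about the centroidal y-axis gives I_y = 108.5 cm⁴.
Polar second moment: J = I_x + I_y = 232.6 cm⁴.

J ≈ 230 cm⁴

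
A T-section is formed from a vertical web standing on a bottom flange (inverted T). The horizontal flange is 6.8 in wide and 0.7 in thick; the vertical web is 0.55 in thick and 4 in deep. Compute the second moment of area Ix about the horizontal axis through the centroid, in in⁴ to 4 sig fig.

Ix ≈ 11.44 in⁴

Split into non-overlapping primitives; take the origin at the lower-left of the bounding box.
Flange: 6.8 × 0.7, A = 4.76 in², y = 0.35 in, Ī = 0.194367 in⁴.
Web: 0.55 × 4, A = 2.2 in², y = 2.7 in, Ī = 2.93333 in⁴.
Centroid: ȳ = ΣA·y / ΣA = 1.09282 in.
Transfer each piece to the horizontal axis through the centroid using Ī + A·d² with d = y − 1.09282:
  flange: d = -0.742816 in → contributes +2.82082 in⁴
  web: d = 1.60718 in → contributes +8.61602 in⁴
Total I = 11.4368 in⁴.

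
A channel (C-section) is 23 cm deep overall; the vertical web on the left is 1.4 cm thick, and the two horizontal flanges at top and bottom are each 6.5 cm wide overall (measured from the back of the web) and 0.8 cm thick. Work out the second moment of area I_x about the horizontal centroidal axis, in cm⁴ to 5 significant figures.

I_x ≈ 2425.3 cm⁴

Break the section into simple shapes (no overlaps), measuring from the bottom-left corner of the bounding box.
Web: 1.4 × 23, A = 32.2 cm², y = 11.5 cm, Ī = 1419.483 cm⁴.
Top flange (beyond web): 5.1 × 0.8, A = 4.08 cm², y = 22.6 cm, Ī = 0.2176 cm⁴.
Bottom flange (beyond web): 5.1 × 0.8, A = 4.08 cm², y = 0.4 cm, Ī = 0.2176 cm⁴.
By symmetry the centroid is at mid-height, ȳ = 11.5 cm.
Transfer each piece to the horizontal centroidal axis using Ī + A·d² with d = y − 11.5:
  web: d = 0 cm → contributes +1419.483 cm⁴
  top flange (beyond web): d = 11.1 cm → contributes +502.9144 cm⁴
  bottom flange (beyond web): d = -11.1 cm → contributes +502.9144 cm⁴
Total I = 2425.312 cm⁴.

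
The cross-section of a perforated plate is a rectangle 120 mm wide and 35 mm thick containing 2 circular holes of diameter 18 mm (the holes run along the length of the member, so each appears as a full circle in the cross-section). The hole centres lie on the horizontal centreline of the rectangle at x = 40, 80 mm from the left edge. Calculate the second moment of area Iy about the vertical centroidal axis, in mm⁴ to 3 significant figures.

Iy ≈ 4.83 × 10⁶ mm⁴

Treat the section as a set of non-overlapping primitives; coordinates are from the bounding-box lower-left.
Plate: 120 × 35, A = 4 200 mm², x = 60 mm, Ī = 5 040 000 mm⁴.
Hole 1 (subtracted): ⌀18, A = 254.47 mm², x = 40 mm, Ī = 5 153 mm⁴.
Hole 2 (subtracted): ⌀18, A = 254.47 mm², x = 80 mm, Ī = 5 153 mm⁴.
By symmetry the centroid is at mid-width, x̄ = 60 mm.
Transfer each piece to the vertical centroidal axis using Ī + A·d² with d = x − 60:
  plate: d = 0 mm → contributes +5 040 000 mm⁴
  hole 1: d = -20 mm → contributes −106 941 mm⁴
  hole 2: d = 20 mm → contributes −106 941 mm⁴
Total I = 4 826 119 mm⁴.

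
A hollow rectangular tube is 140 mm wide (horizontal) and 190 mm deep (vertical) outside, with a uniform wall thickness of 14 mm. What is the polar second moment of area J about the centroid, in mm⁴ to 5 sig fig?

Break the section into simple shapes (no overlaps), measuring from the bottom-left corner of the bounding box.
Outer rectangle: 140 × 190, A = 26 600 mm², y = 95 mm, Ī = 80 021 667 mm⁴.
Inner void (subtracted): 112 × 162, A = 18 144 mm², y = 95 mm, Ī = 39 680 928 mm⁴.
By symmetry the centroid is at mid-height, ȳ = 95 mm.
All pieces are centred on the centroidal x-axis, so I = ΣĪ (holes subtracted) = 40 340 739 mm⁴.
Repeating about the centroidal y-axis gives I_y = 24 480 139 mm⁴.
Polar second moment: J = I_x + I_y = 64 820 877 mm⁴.

J ≈ 6.4821 × 10⁷ mm⁴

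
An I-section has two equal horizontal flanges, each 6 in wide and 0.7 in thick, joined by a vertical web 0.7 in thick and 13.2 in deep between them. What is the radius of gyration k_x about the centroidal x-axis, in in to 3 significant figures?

k_x ≈ 5.53 in

Decompose the section into non-overlapping parts with the origin at the bottom-left of its bounding rectangle.
Bottom flange: 6 × 0.7, A = 4.2 in², y = 0.35 in, Ī = 0.1715 in⁴.
Web: 0.7 × 13.2, A = 9.24 in², y = 7.3 in, Ī = 134.16 in⁴.
Top flange: 6 × 0.7, A = 4.2 in², y = 14.25 in, Ī = 0.1715 in⁴.
By symmetry the centroid is at mid-height, ȳ = 7.3 in.
Transfer each piece to the centroidal x-axis using Ī + A·d² with d = y − 7.3:
  bottom flange: d = -6.95 in → contributes +203.04 in⁴
  web: d = 0 in → contributes +134.16 in⁴
  top flange: d = 6.95 in → contributes +203.04 in⁴
Total I = 540.25 in⁴.
Radius of gyration: k = √(I/A) = √(540.25 / 17.64) = 5.5341 in.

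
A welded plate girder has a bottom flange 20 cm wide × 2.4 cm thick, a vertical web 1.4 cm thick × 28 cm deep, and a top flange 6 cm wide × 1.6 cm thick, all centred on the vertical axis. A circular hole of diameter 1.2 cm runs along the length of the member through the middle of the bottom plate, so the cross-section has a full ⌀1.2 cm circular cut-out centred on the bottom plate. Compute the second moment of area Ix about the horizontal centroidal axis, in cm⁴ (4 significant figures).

Ix ≈ 1.212 × 10⁴ cm⁴

Split into non-overlapping primitives; take the origin at the lower-left of the bounding box.
Bottom plate: 20 × 2.4, A = 48 cm², y = 1.2 cm, Ī = 23.04 cm⁴.
Web plate: 1.4 × 28, A = 39.2 cm², y = 16.4 cm, Ī = 2561.07 cm⁴.
Top plate: 6 × 1.6, A = 9.6 cm², y = 31.2 cm, Ī = 2.048 cm⁴.
Hole (subtracted): ⌀1.2, A = 1.13097 cm², y = 1.2 cm, Ī = 0.101788 cm⁴.
Centroid: ȳ = ΣA·y / ΣA = 10.4385 cm.
Transfer each piece to the horizontal centroidal axis using Ī + A·d² with d = y − 10.4385:
  bottom plate: d = -9.23852 cm → contributes +4119.85 cm⁴
  web plate: d = 5.96148 cm → contributes +3954.21 cm⁴
  top plate: d = 20.7615 cm → contributes +4140.02 cm⁴
  hole: d = -9.23852 cm → contributes −96.6306 cm⁴
Total I = 12117.4 cm⁴.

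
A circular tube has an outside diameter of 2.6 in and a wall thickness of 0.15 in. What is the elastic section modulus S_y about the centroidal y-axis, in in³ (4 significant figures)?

S_y ≈ 0.6689 in³

Decompose the section into non-overlapping parts with the origin at the bottom-left of its bounding rectangle.
Outer circle: ⌀2.6, A = 5.30929 in², x = 1.3 in, Ī = 2.24318 in⁴.
Bore (subtracted): ⌀2.3, A = 4.15476 in², x = 1.3 in, Ī = 1.37367 in⁴.
By symmetry the centroid is at mid-width, x̄ = 1.3 in.
All pieces are centred on the centroidal y-axis, so I = ΣĪ (holes subtracted) = 0.869509 in⁴.
Extreme fibre distance c = 1.3 in; S = I/c = 0.668853 in³.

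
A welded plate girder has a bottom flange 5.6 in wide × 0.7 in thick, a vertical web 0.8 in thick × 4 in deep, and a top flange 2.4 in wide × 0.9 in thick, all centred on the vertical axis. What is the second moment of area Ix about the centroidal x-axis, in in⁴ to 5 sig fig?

Ix ≈ 37.530 in⁴

Break the section into simple shapes (no overlaps), measuring from the bottom-left corner of the bounding box.
Bottom plate: 5.6 × 0.7, A = 3.92 in², y = 0.35 in, Ī = 0.1600667 in⁴.
Web plate: 0.8 × 4, A = 3.2 in², y = 2.7 in, Ī = 4.266667 in⁴.
Top plate: 2.4 × 0.9, A = 2.16 in², y = 5.15 in, Ī = 0.1458 in⁴.
Centroid: ȳ = ΣA·y / ΣA = 2.277586 in.
Transfer each piece to the centroidal x-axis using Ī + A·d² with d = y − 2.277586:
  bottom plate: d = -1.927586 in → contributes +14.72517 in⁴
  web plate: d = 0.4224138 in → contributes +4.837654 in⁴
  top plate: d = 2.872414 in → contributes +17.96744 in⁴
Total I = 37.53027 in⁴.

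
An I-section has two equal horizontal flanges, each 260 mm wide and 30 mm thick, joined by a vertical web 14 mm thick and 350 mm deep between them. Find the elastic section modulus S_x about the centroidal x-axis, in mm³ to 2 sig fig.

Decompose the section into non-overlapping parts with the origin at the bottom-left of its bounding rectangle.
Bottom flange: 260 × 30, A = 7 800 mm², y = 15 mm, Ī = 585 000 mm⁴.
Web: 14 × 350, A = 4 900 mm², y = 205 mm, Ī = 50 020 833 mm⁴.
Top flange: 260 × 30, A = 7 800 mm², y = 395 mm, Ī = 585 000 mm⁴.
By symmetry the centroid is at mid-height, ȳ = 205 mm.
Transfer each piece to the centroidal x-axis using Ī + A·d² with d = y − 205:
  bottom flange: d = -190 mm → contributes +282 165 000 mm⁴
  web: d = 0 mm → contributes +50 020 833 mm⁴
  top flange: d = 190 mm → contributes +282 165 000 mm⁴
Total I = 614 350 833 mm⁴.
Extreme fibre distance c = 205 mm; S = I/c = 2 996 833 mm³.

S_x ≈ 3.0 × 10⁶ mm³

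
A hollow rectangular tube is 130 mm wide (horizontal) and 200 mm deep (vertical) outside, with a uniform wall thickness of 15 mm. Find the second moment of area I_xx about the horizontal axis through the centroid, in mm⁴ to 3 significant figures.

Decompose the section into non-overlapping parts with the origin at the bottom-left of its bounding rectangle.
Outer rectangle: 130 × 200, A = 26 000 mm², y = 100 mm, Ī = 86 666 667 mm⁴.
Inner void (subtracted): 100 × 170, A = 17 000 mm², y = 100 mm, Ī = 40 941 667 mm⁴.
By symmetry the centroid is at mid-height, ȳ = 100 mm.
All pieces are centred on the horizontal axis through the centroid, so I = ΣĪ (holes subtracted) = 45 725 000 mm⁴.

I_xx ≈ 4.57 × 10⁷ mm⁴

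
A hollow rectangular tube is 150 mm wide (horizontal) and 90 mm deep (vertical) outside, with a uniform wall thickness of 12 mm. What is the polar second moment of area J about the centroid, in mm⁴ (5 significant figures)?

J ≈ 2.0404 × 10⁷ mm⁴

Split into non-overlapping primitives; take the origin at the lower-left of the bounding box.
Outer rectangle: 150 × 90, A = 13 500 mm², y = 45 mm, Ī = 9 112 500 mm⁴.
Inner void (subtracted): 126 × 66, A = 8 316 mm², y = 45 mm, Ī = 3 018 708 mm⁴.
By symmetry the centroid is at mid-height, ȳ = 45 mm.
All pieces are centred on the centroidal x-axis, so I = ΣĪ (holes subtracted) = 6 093 792 mm⁴.
Repeating about the centroidal y-axis gives I_y = 14 310 432 mm⁴.
Polar second moment: J = I_x + I_y = 20 404 224 mm⁴.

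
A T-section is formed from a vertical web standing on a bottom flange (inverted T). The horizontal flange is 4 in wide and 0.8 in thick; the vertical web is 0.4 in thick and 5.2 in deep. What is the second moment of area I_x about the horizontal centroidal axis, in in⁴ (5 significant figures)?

Break the section into simple shapes (no overlaps), measuring from the bottom-left corner of the bounding box.
Flange: 4 × 0.8, A = 3.2 in², y = 0.4 in, Ī = 0.1706667 in⁴.
Web: 0.4 × 5.2, A = 2.08 in², y = 3.4 in, Ī = 4.686933 in⁴.
Centroid: ȳ = ΣA·y / ΣA = 1.581818 in.
Transfer each piece to the horizontal centroidal axis using Ī + A·d² with d = y − 1.581818:
  flange: d = -1.181818 in → contributes +4.640088 in⁴
  web: d = 1.818182 in → contributes +11.56297 in⁴
Total I = 16.20305 in⁴.

I_x ≈ 16.203 in⁴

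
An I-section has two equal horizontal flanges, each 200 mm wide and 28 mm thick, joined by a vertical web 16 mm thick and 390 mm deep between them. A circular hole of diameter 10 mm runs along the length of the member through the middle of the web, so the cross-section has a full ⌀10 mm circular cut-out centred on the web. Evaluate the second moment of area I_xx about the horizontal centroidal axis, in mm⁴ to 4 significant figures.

I_xx ≈ 5.691 × 10⁸ mm⁴

Decompose the section into non-overlapping parts with the origin at the bottom-left of its bounding rectangle.
Bottom flange: 200 × 28, A = 5 600 mm², y = 14 mm, Ī = 365 867 mm⁴.
Web: 16 × 390, A = 6 240 mm², y = 223 mm, Ī = 79 092 000 mm⁴.
Top flange: 200 × 28, A = 5 600 mm², y = 432 mm, Ī = 365 867 mm⁴.
Hole (subtracted): ⌀10, A = 78.5398 mm², y = 223 mm, Ī = 490.874 mm⁴.
By symmetry the centroid is at mid-height, ȳ = 223 mm.
Transfer each piece to the horizontal centroidal axis using Ī + A·d² with d = y − 223:
  bottom flange: d = -209 mm → contributes +244 979 467 mm⁴
  web: d = 0 mm → contributes +79 092 000 mm⁴
  top flange: d = 209 mm → contributes +244 979 467 mm⁴
  hole: d = 0 mm → contributes −490.874 mm⁴
Total I = 569 050 442 mm⁴.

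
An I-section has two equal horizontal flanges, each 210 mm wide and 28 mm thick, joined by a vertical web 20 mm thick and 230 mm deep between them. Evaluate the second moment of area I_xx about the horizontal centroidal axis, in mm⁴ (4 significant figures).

I_xx ≈ 2.167 × 10⁸ mm⁴

Treat the section as a set of non-overlapping primitives; coordinates are from the bounding-box lower-left.
Bottom flange: 210 × 28, A = 5 880 mm², y = 14 mm, Ī = 384 160 mm⁴.
Web: 20 × 230, A = 4 600 mm², y = 143 mm, Ī = 20 278 333 mm⁴.
Top flange: 210 × 28, A = 5 880 mm², y = 272 mm, Ī = 384 160 mm⁴.
By symmetry the centroid is at mid-height, ȳ = 143 mm.
Transfer each piece to the horizontal centroidal axis using Ī + A·d² with d = y − 143:
  bottom flange: d = -129 mm → contributes +98 233 240 mm⁴
  web: d = 0 mm → contributes +20 278 333 mm⁴
  top flange: d = 129 mm → contributes +98 233 240 mm⁴
Total I = 216 744 813 mm⁴.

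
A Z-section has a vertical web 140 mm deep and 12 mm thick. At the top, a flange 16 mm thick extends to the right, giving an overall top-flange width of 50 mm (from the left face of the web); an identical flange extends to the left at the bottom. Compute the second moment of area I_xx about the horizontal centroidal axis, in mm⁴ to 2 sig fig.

Treat the section as a set of non-overlapping primitives; coordinates are from the bounding-box lower-left.
Web: 12 × 140, A = 1 680 mm², y = 70 mm, Ī = 2 744 000 mm⁴.
Top flange (beyond web): 38 × 16, A = 608 mm², y = 132 mm, Ī = 12 971 mm⁴.
Bottom flange (beyond web): 38 × 16, A = 608 mm², y = 8 mm, Ī = 12 971 mm⁴.
Centroid: ȳ = ΣA·y / ΣA = 70 mm.
Transfer each piece to the horizontal centroidal axis using Ī + A·d² with d = y − 70:
  web: d = 0 mm → contributes +2 744 000 mm⁴
  top flange (beyond web): d = 62 mm → contributes +2 350 123 mm⁴
  bottom flange (beyond web): d = -62 mm → contributes +2 350 123 mm⁴
Total I = 7 444 245 mm⁴.

I_xx ≈ 7.4 × 10⁶ mm⁴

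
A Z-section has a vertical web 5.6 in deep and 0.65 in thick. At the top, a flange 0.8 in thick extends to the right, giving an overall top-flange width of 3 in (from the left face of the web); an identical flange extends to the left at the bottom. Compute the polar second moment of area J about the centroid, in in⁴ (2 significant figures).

J ≈ 42 in⁴

Treat the section as a set of non-overlapping primitives; coordinates are from the bounding-box lower-left.
Web: 0.65 × 5.6, A = 3.64 in², y = 2.8 in, Ī = 9.513 in⁴.
Top flange (beyond web): 2.35 × 0.8, A = 1.88 in², y = 5.2 in, Ī = 0.1003 in⁴.
Bottom flange (beyond web): 2.35 × 0.8, A = 1.88 in², y = 0.4 in, Ī = 0.1003 in⁴.
Centroid: ȳ = ΣA·y / ΣA = 2.8 in.
Transfer each piece to the centroidal x-axis using Ī + A·d² with d = y − 2.8:
  web: d = 0 in → contributes +9.513 in⁴
  top flange (beyond web): d = 2.4 in → contributes +10.93 in⁴
  bottom flange (beyond web): d = -2.4 in → contributes +10.93 in⁴
Total I = 31.37 in⁴.
For the y-axis: x̄ = 2.675 in.
Repeating about the centroidal y-axis gives I_y = 10.32 in⁴.
Polar second moment: J = I_x + I_y = 41.69 in⁴.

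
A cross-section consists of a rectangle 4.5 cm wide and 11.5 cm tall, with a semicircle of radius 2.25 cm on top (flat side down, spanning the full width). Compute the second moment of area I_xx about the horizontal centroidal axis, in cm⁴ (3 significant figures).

I_xx ≈ 883 cm⁴

Decompose the section into non-overlapping parts with the origin at the bottom-left of its bounding rectangle.
Rectangular body: 4.5 × 11.5, A = 51.75 cm², y = 5.75 cm, Ī = 570.33 cm⁴.
Semicircular cap: semicircle r = 2.25, A = 7.9522 cm², y = 12.455 cm, Ī = 2.813 cm⁴.
Centroid: ȳ = ΣA·y / ΣA = 6.6431 cm.
Transfer each piece to the horizontal centroidal axis using Ī + A·d² with d = y − 6.6431:
  rectangular body: d = -0.89308 cm → contributes +611.6 cm⁴
  semicircular cap: d = 5.8119 cm → contributes +271.42 cm⁴
Total I = 883.02 cm⁴.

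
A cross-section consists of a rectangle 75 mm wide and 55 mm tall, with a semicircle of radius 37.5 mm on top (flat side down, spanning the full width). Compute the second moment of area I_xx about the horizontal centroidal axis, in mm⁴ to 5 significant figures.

I_xx ≈ 3.9685 × 10⁶ mm⁴

Split into non-overlapping primitives; take the origin at the lower-left of the bounding box.
Rectangular body: 75 × 55, A = 4 125 mm², y = 27.5 mm, Ī = 1 039 844 mm⁴.
Semicircular cap: semicircle r = 37.5, A = 2208.932 mm², y = 70.91549 mm, Ī = 217048.7 mm⁴.
Centroid: ȳ = ΣA·y / ΣA = 42.64097 mm.
Transfer each piece to the horizontal centroidal axis using Ī + A·d² with d = y − 42.64097:
  rectangular body: d = -15.14097 mm → contributes +1 985 496 mm⁴
  semicircular cap: d = 28.27452 mm → contributes +1 982 977 mm⁴
Total I = 3 968 473 mm⁴.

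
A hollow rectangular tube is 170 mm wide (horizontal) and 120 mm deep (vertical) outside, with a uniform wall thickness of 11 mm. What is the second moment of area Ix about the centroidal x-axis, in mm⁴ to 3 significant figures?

Split into non-overlapping primitives; take the origin at the lower-left of the bounding box.
Outer rectangle: 170 × 120, A = 20 400 mm², y = 60 mm, Ī = 24 480 000 mm⁴.
Inner void (subtracted): 148 × 98, A = 14 504 mm², y = 60 mm, Ī = 11 608 035 mm⁴.
By symmetry the centroid is at mid-height, ȳ = 60 mm.
All pieces are centred on the centroidal x-axis, so I = ΣĪ (holes subtracted) = 12 871 965 mm⁴.

Ix ≈ 1.29 × 10⁷ mm⁴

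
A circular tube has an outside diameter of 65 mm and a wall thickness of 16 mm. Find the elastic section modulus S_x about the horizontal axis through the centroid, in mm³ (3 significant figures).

Split into non-overlapping primitives; take the origin at the lower-left of the bounding box.
Outer circle: ⌀65, A = 3318.3 mm², y = 32.5 mm, Ī = 876 241 mm⁴.
Bore (subtracted): ⌀33, A = 855.3 mm², y = 32.5 mm, Ī = 58 214 mm⁴.
By symmetry the centroid is at mid-height, ȳ = 32.5 mm.
All pieces are centred on the horizontal axis through the centroid, so I = ΣĪ (holes subtracted) = 818 027 mm⁴.
Extreme fibre distance c = 32.5 mm; S = I/c = 25 170 mm³.

S_x ≈ 2.52 × 10⁴ mm³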